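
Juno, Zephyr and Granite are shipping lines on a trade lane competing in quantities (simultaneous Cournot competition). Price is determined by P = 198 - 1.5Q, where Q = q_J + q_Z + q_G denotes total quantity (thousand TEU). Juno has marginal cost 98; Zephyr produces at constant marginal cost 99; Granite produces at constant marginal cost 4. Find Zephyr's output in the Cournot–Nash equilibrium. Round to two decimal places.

0.50

Juno's profit: π_J = (198 - 1.5Q)q_J - (98q_J). Setting ∂π_J/∂q_J = 0: 100 - 3q_J - (3/2)(q_Z + q_G) = 0.
Zephyr's first-order condition: 99 - 3q_Z - (3/2)(q_J + q_G) = 0.
Granite's first-order condition: 194 - 3q_G - (3/2)(q_J + q_Z) = 0.
Adding the 3 conditions: 393 − 3Q − 3Q = 0, i.e. Q = 131/2.
Back-substituting: q_J = (100 − 393/4)/(3/2) = 7/6, q_Z = (99 − 393/4)/(3/2) = 1/2, q_G = (194 − 393/4)/(3/2) = 383/6.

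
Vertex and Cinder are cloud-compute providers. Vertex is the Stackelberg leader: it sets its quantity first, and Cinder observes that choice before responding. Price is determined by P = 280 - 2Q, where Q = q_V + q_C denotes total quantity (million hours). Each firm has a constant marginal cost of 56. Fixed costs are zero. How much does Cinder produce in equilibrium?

Solve by backward induction. Given q_V, the follower Cinder maximises π_C = (280 - 2q_V - 2q_C)q_C - 56q_C.
∂π_C/∂q_C = 224 - 2q_V - 4q_C = 0 gives the reaction function q_C = (224 - 2q_V)/4.
Vertex substitutes q_C(q_V) into its own profit: π_V = q_V(280 - 2q_V - (224 - 2q_V)/2) - 56q_V = (168 - q_V)q_V - 56q_V.
Maximising: ∂π_V/∂q_V = 112 - 2q_V = 0, giving q_V = 56.
Then q_C = (224 - 2·56)/4 = 28.

28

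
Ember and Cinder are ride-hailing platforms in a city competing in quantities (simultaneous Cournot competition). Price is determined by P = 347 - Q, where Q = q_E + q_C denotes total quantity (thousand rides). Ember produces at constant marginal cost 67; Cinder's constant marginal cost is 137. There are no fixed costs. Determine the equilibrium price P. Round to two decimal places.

183.67

Ember's profit: π_E = (347 - Q)q_E - (67q_E). Setting ∂π_E/∂q_E = 0: 280 - 2q_E - (q_C) = 0.
Cinder's profit: π_C = (347 - Q)q_C - (137q_C). Setting ∂π_C/∂q_C = 0: 210 - 2q_C - (q_E) = 0.
So q_E = (280 - q_C)/2 and q_C = (210 - q_E)/2.
Substituting one into the other gives q_E = 350/3 and q_C = 140/3.
Total output Q = 490/3, so price P = 347 - 490/3 = 551/3.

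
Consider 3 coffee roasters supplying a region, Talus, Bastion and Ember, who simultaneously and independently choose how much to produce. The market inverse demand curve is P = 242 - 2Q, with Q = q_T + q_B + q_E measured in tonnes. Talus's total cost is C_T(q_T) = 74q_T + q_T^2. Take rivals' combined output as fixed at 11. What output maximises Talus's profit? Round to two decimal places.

With rivals' combined output fixed at 11, Talus's profit is π_T = (242 - 2·11 - 2q_T)q_T - (74q_T + q_T²) = (220 - 2q_T)q_T - (74q_T + q_T²).
∂π_T/∂q_T = 146 - 6q_T = 0, so q_T = 73/3.

24.33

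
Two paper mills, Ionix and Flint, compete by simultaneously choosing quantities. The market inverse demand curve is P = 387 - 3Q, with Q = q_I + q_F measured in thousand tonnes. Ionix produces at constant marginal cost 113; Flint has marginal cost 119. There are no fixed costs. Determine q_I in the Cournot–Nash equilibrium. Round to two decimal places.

Ionix's profit: π_I = (387 - 3Q)q_I - (113q_I). Setting ∂π_I/∂q_I = 0: 274 - 6q_I - 3(q_F) = 0.
Flint's first-order condition: 268 - 6q_F - 3(q_I) = 0.
Best responses: q_I = (274 - 3q_F)/6, q_F = (268 - 3q_I)/6.
Solving the pair: q_I = 280/9, q_F = 262/9.

31.11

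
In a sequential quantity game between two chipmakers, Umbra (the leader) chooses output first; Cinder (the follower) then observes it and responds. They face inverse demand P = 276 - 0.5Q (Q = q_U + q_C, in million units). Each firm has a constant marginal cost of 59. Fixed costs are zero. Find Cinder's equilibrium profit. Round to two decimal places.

Solve by backward induction. Given q_U, the follower Cinder maximises π_C = (276 - (1/2)q_U - (1/2)q_C)q_C - 59q_C.
Follower FOC: 217 - (1/2)q_U - q_C = 0, so q_C(q_U) = (217 - (1/2)q_U).
Umbra substitutes q_C(q_U) into its own profit: π_U = q_U(276 - (1/2)q_U - (217 - (1/2)q_U)/2) - 59q_U = (335/2 - (1/4)q_U)q_U - 59q_U.
Leader FOC: 217/2 - (1/2)q_U = 0, so q_U = 217.
Then q_C = (217 - (1/2)·217) = 217/2.
Price P = 276 - (1/2)·(651/2) = 453/4.
Cinder's profit: (453/4 - 59)·(217/2) = 5886.1250.

5886.13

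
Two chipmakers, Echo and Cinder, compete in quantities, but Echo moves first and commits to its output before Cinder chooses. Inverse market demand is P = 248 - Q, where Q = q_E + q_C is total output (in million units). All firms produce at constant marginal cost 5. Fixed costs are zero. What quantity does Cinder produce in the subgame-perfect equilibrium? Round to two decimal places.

60.75

The follower Cinder best-responds to any q_E: π_C = (248 - Q)q_C - 5q_C.
∂π_C/∂q_C = 243 - q_E - 2q_C = 0 gives the reaction function q_C = (243 - q_E)/2.
The leader anticipates this reaction. Substituting into P = 248 - Q gives P = 253/2 - (1/2)q_E, so π_E = (253/2 - (1/2)q_E)q_E - 5q_E.
Leader FOC: 243/2 - q_E = 0, so q_E = 243/2.
Then q_C = (243 - 243/2)/2 = 243/4.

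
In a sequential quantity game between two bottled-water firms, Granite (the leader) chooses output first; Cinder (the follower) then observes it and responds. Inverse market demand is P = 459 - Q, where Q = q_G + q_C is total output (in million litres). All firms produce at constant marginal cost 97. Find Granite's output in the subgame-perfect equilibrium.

181

Solve by backward induction. Given q_G, the follower Cinder maximises π_C = (459 - q_G - q_C)q_C - 97q_C.
Follower FOC: 362 - q_G - 2q_C = 0, so q_C(q_G) = (362 - q_G)/2.
The leader anticipates this reaction. Substituting into P = 459 - Q gives P = 278 - (1/2)q_G, so π_G = (278 - (1/2)q_G)q_G - 97q_G.
The leader's first-order condition 181 - q_G = 0 yields q_G = 181.
Then q_C = (362 - 181)/2 = 181/2.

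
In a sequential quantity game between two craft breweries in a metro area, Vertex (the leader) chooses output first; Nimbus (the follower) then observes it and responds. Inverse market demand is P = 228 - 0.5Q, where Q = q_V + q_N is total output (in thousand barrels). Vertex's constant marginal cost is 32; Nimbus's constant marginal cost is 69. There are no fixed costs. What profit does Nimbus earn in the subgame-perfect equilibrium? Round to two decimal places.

Solve by backward induction. Given q_V, the follower Nimbus maximises π_N = (228 - (1/2)q_V - (1/2)q_N)q_N - 69q_N.
Setting the follower's marginal profit to zero, 159 - (1/2)q_V - q_N = 0, i.e. q_N = (159 - (1/2)q_V).
Vertex substitutes q_N(q_V) into its own profit: π_V = q_V(228 - (1/2)q_V - (159 - (1/2)q_V)/2) - 32q_V = (297/2 - (1/4)q_V)q_V - 32q_V.
Maximising: ∂π_V/∂q_V = 233/2 - (1/2)q_V = 0, giving q_V = 233.
Then q_N = (159 - (1/2)·233) = 85/2.
Price P = 228 - (1/2)·(551/2) = 361/4.
Nimbus's profit: (361/4 - 69)·(85/2) = 903.1250.

903.13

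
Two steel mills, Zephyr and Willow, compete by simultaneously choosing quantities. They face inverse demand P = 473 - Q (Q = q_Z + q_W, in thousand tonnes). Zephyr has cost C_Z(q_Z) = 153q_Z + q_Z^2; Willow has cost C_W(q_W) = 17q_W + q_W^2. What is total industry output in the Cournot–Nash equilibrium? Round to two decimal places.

Zephyr's profit: π_Z = (473 - Q)q_Z - (153q_Z + q_Z²). Setting ∂π_Z/∂q_Z = 0: 320 - 4q_Z - (q_W) = 0.
Willow's profit: π_W = (473 - Q)q_W - (17q_W + q_W²). Setting ∂π_W/∂q_W = 0: 456 - 4q_W - (q_Z) = 0.
Best responses: q_Z = (320 - q_W)/4, q_W = (456 - q_Z)/4.
Solving the pair: q_Z = 824/15, q_W = 1504/15.
Total output Q = 824/15 + 1504/15 = 776/5.

155.20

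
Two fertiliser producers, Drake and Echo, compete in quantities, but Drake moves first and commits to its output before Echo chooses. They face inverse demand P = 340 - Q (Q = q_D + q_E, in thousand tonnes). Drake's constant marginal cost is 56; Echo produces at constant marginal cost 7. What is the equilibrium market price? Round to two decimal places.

Solve by backward induction. Given q_D, the follower Echo maximises π_E = (340 - q_D - q_E)q_E - 7q_E.
∂π_E/∂q_E = 333 - q_D - 2q_E = 0 gives the reaction function q_E = (333 - q_D)/2.
The leader anticipates this reaction. Substituting into P = 340 - Q gives P = 347/2 - (1/2)q_D, so π_D = (347/2 - (1/2)q_D)q_D - 56q_D.
The leader's first-order condition 235/2 - q_D = 0 yields q_D = 235/2.
Then q_E = (333 - 235/2)/2 = 431/4.
Total output Q = 901/4, so price P = 340 - 901/4 = 459/4.

114.75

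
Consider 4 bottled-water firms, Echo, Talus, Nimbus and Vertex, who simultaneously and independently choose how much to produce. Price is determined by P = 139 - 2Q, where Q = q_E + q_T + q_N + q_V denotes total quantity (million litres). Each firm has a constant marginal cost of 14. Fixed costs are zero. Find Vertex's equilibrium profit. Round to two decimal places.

312.50

Each firm earns π_i = (139 - 2Q)q_i - 14q_i.
Setting ∂π_i/∂q_i = 0 with rivals' quantities fixed: 125 - 4q_i - 2·Σ_{j≠i} q_j = 0.
With identical firms every q_j equals q_i, so Σ_{j≠i} q_j = 3q_i and 125 = 10q_i, giving q_i = 25/2.
Price P = 139 - 2·50 = 39.
Vertex's profit: (39 - 14)·(25/2) = 625/2.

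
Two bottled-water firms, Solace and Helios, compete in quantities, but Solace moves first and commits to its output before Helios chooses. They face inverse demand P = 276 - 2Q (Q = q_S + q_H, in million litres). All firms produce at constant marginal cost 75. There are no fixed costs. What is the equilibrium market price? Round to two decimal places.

125.25

The follower Helios best-responds to any q_S: π_H = (276 - 2Q)q_H - 75q_H.
Follower FOC: 201 - 2q_S - 4q_H = 0, so q_H(q_S) = (201 - 2q_S)/4.
The leader anticipates this reaction. Substituting into P = 276 - 2Q gives P = 351/2 - q_S, so π_S = (351/2 - q_S)q_S - 75q_S.
Maximising: ∂π_S/∂q_S = 201/2 - 2q_S = 0, giving q_S = 201/4.
Then q_H = (201 - 2·(201/4))/4 = 201/8.
Total output Q = 603/8, so price P = 276 - 2·(603/8) = 501/4.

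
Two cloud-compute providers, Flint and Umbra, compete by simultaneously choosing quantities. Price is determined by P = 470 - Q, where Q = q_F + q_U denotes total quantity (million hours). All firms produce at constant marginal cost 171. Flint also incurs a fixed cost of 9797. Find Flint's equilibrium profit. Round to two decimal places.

A representative firm's profit is π_i = q_i(470 - Q) - 171q_i.
Setting ∂π_i/∂q_i = 0 with rivals' quantities fixed: 299 - 2q_i - q_j = 0.
By symmetry each firm produces the same amount; substituting q_j = q_i yields q_i = 299/3.
Price P = 470 - 598/3 = 812/3.
Flint's profit: (812/3 - 171)·(299/3) - 9797 = 1228/9.

136.44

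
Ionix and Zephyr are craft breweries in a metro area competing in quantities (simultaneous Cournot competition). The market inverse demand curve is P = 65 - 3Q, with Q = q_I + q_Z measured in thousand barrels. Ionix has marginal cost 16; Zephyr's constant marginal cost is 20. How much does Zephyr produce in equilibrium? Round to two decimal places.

Ionix's profit: π_I = (65 - 3Q)q_I - (16q_I). Setting ∂π_I/∂q_I = 0: 49 - 6q_I - 3(q_Z) = 0.
Zephyr's profit: π_Z = (65 - 3Q)q_Z - (20q_Z). Setting ∂π_Z/∂q_Z = 0: 45 - 6q_Z - 3(q_I) = 0.
Rearranging gives the reaction functions q_I = (49 - 3q_Z)/6 and q_Z = (45 - 3q_I)/6.
Solving the pair: q_I = 53/9, q_Z = 41/9.

4.56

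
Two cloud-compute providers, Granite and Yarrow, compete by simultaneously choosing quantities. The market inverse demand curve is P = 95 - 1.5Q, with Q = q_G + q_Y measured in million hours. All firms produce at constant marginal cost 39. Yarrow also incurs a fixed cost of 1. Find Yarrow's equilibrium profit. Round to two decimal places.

231.30

A representative firm's profit is π_i = q_i(95 - 1.5Q) - 39q_i.
First-order condition (treating rivals' output as given): 56 - 3q_i - (3/2)q_j = 0.
With identical firms every q_j equals q_i, so q_j = q_i and 56 = (9/2)q_i, giving q_i = 112/9.
Price P = 95 - (3/2)·(224/9) = 173/3.
Yarrow's profit: (173/3 - 39)·(112/9) - 1 = 231.2963.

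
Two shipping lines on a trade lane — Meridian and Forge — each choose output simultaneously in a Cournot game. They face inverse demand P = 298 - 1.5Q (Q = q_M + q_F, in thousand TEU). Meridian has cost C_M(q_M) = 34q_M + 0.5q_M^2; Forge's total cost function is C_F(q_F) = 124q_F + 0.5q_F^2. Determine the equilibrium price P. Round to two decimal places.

178.55

Meridian's profit: π_M = (298 - 1.5Q)q_M - (34q_M + (1/2)q_M²). Setting ∂π_M/∂q_M = 0: 264 - 4q_M - (3/2)(q_F) = 0.
Forge's first-order condition: 174 - 4q_F - (3/2)(q_M) = 0.
Rearranging gives the reaction functions q_M = (264 - (3/2)q_F)/4 and q_F = (174 - (3/2)q_M)/4.
Substituting one into the other gives q_M = 636/11 and q_F = 240/11.
Total output Q = 876/11, so price P = 298 - (3/2)·(876/11) = 1964/11.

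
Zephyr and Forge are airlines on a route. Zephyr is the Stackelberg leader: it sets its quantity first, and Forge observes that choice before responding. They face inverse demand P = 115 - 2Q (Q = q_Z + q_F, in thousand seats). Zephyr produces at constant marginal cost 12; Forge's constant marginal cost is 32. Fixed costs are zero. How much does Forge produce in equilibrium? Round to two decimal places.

Solve by backward induction. Given q_Z, the follower Forge maximises π_F = (115 - 2q_Z - 2q_F)q_F - 32q_F.
Follower FOC: 83 - 2q_Z - 4q_F = 0, so q_F(q_Z) = (83 - 2q_Z)/4.
The leader anticipates this reaction. Substituting into P = 115 - 2Q gives P = 147/2 - q_Z, so π_Z = (147/2 - q_Z)q_Z - 12q_Z.
Leader FOC: 123/2 - 2q_Z = 0, so q_Z = 123/4.
Then q_F = (83 - 2·(123/4))/4 = 43/8.

5.38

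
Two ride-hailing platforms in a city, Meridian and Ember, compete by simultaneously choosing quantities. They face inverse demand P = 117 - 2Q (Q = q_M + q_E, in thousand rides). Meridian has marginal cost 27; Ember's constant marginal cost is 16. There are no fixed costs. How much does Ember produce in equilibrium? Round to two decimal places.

Meridian's profit: π_M = (117 - 2Q)q_M - (27q_M). Setting ∂π_M/∂q_M = 0: 90 - 4q_M - 2(q_E) = 0.
Ember's profit: π_E = (117 - 2Q)q_E - (16q_E). Setting ∂π_E/∂q_E = 0: 101 - 4q_E - 2(q_M) = 0.
So q_M = (90 - 2q_E)/4 and q_E = (101 - 2q_M)/4.
Solving the pair: q_M = 79/6, q_E = 56/3.

18.67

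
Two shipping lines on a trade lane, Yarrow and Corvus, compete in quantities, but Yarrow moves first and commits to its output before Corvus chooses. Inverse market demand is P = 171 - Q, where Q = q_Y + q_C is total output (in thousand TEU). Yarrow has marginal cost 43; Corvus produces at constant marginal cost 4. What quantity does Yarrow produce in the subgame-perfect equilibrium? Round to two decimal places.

Solve by backward induction. Given q_Y, the follower Corvus maximises π_C = (171 - q_Y - q_C)q_C - 4q_C.
Setting the follower's marginal profit to zero, 167 - q_Y - 2q_C = 0, i.e. q_C = (167 - q_Y)/2.
Yarrow substitutes q_C(q_Y) into its own profit: π_Y = q_Y(171 - q_Y - (167 - q_Y)/2) - 43q_Y = (175/2 - (1/2)q_Y)q_Y - 43q_Y.
The leader's first-order condition 89/2 - q_Y = 0 yields q_Y = 89/2.
Then q_C = (167 - 89/2)/2 = 245/4.

44.50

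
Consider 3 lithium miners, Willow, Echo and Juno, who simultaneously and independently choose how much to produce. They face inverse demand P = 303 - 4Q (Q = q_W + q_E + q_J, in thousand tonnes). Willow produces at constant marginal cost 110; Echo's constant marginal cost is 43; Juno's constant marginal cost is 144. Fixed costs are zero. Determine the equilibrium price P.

Willow's profit: π_W = (303 - 4Q)q_W - (110q_W). Setting ∂π_W/∂q_W = 0: 193 - 8q_W - 4(q_E + q_J) = 0.
Echo's first-order condition: 260 - 8q_E - 4(q_W + q_J) = 0.
Juno's first-order condition: 159 - 8q_J - 4(q_W + q_E) = 0.
Summing all 3 equations gives 612 − 16Q = 0, hence Q = 153/4.
Back-substituting: q_W = (193 − 153)/4 = 10, q_E = (260 − 153)/4 = 107/4, q_J = (159 − 153)/4 = 3/2.
Total output Q = 153/4, so price P = 303 - 4·(153/4) = 150.

150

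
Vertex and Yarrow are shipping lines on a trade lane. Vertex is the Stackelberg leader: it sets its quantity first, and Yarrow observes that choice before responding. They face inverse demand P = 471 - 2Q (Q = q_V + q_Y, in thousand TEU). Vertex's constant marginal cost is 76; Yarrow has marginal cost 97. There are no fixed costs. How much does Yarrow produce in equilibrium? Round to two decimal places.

41.50

The follower Yarrow best-responds to any q_V: π_Y = (471 - 2Q)q_Y - 97q_Y.
Follower FOC: 374 - 2q_V - 4q_Y = 0, so q_Y(q_V) = (374 - 2q_V)/4.
The leader anticipates this reaction. Substituting into P = 471 - 2Q gives P = 284 - q_V, so π_V = (284 - q_V)q_V - 76q_V.
Leader FOC: 208 - 2q_V = 0, so q_V = 104.
Then q_Y = (374 - 2·104)/4 = 83/2.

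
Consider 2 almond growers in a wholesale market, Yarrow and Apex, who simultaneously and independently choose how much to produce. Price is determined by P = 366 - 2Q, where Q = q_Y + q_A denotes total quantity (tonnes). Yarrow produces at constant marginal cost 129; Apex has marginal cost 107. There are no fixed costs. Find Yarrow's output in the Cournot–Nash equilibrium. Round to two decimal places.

35.83

Yarrow's profit: π_Y = (366 - 2Q)q_Y - (129q_Y). Setting ∂π_Y/∂q_Y = 0: 237 - 4q_Y - 2(q_A) = 0.
Apex's first-order condition: 259 - 4q_A - 2(q_Y) = 0.
So q_Y = (237 - 2q_A)/4 and q_A = (259 - 2q_Y)/4.
Substituting one into the other gives q_Y = 215/6 and q_A = 281/6.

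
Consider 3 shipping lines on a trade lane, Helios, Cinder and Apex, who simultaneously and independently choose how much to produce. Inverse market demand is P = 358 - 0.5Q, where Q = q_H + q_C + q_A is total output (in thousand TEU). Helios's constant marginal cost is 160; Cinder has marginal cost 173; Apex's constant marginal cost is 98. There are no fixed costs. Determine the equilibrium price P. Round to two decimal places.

197.25

Helios's profit: π_H = (358 - 0.5Q)q_H - (160q_H). Setting ∂π_H/∂q_H = 0: 198 - q_H - (1/2)(q_C + q_A) = 0.
Cinder's profit: π_C = (358 - 0.5Q)q_C - (173q_C). Setting ∂π_C/∂q_C = 0: 185 - q_C - (1/2)(q_H + q_A) = 0.
Apex's profit: π_A = (358 - 0.5Q)q_A - (98q_A). Setting ∂π_A/∂q_A = 0: 260 - q_A - (1/2)(q_H + q_C) = 0.
Summing all 3 equations gives 643 − 2Q = 0, hence Q = 643/2.
Back-substituting: q_H = (198 − 643/4)/(1/2) = 149/2, q_C = (185 − 643/4)/(1/2) = 97/2, q_A = (260 − 643/4)/(1/2) = 397/2.
Total output Q = 643/2, so price P = 358 - (1/2)·(643/2) = 789/4.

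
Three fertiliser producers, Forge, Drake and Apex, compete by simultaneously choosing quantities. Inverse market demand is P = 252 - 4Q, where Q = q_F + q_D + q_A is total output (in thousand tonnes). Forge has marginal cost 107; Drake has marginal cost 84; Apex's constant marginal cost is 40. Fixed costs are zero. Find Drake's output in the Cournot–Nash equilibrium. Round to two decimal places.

Forge's profit: π_F = (252 - 4Q)q_F - (107q_F). Setting ∂π_F/∂q_F = 0: 145 - 8q_F - 4(q_D + q_A) = 0.
Drake's profit: π_D = (252 - 4Q)q_D - (84q_D). Setting ∂π_D/∂q_D = 0: 168 - 8q_D - 4(q_F + q_A) = 0.
Apex's profit: π_A = (252 - 4Q)q_A - (40q_A). Setting ∂π_A/∂q_A = 0: 212 - 8q_A - 4(q_F + q_D) = 0.
Summing all 3 equations gives 525 − 16Q = 0, hence Q = 525/16.
Back-substituting: q_F = (145 − 525/4)/4 = 55/16, q_D = (168 − 525/4)/4 = 147/16, q_A = (212 − 525/4)/4 = 323/16.

9.19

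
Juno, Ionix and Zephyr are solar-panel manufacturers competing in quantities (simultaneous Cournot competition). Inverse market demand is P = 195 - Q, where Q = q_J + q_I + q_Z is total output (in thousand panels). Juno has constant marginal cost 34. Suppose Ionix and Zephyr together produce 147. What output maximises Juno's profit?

7

With rivals' combined output fixed at 147, Juno's profit is π_J = (195 - 147 - q_J)q_J - (34q_J) = (48 - q_J)q_J - (34q_J).
∂π_J/∂q_J = 14 - 2q_J = 0, so q_J = 7.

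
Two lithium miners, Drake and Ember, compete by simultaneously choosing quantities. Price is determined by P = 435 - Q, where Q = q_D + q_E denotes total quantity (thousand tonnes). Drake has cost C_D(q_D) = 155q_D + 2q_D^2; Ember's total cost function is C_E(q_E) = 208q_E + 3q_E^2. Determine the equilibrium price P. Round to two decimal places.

369.15

Drake's profit: π_D = (435 - Q)q_D - (155q_D + 2q_D²). Setting ∂π_D/∂q_D = 0: 280 - 6q_D - (q_E) = 0.
Ember's profit: π_E = (435 - Q)q_E - (208q_E + 3q_E²). Setting ∂π_E/∂q_E = 0: 227 - 8q_E - (q_D) = 0.
Rearranging gives the reaction functions q_D = (280 - q_E)/6 and q_E = (227 - q_D)/8.
Substituting one into the other gives q_D = 42.8298 and q_E = 1082/47.
Total output Q = 65.8511, so price P = 435 - 65.8511 = 369.1489.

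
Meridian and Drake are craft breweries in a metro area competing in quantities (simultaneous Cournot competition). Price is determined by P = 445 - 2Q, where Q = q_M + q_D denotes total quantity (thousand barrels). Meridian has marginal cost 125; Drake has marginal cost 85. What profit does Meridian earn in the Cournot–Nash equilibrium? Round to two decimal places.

4355.56

Meridian's profit: π_M = (445 - 2Q)q_M - (125q_M). Setting ∂π_M/∂q_M = 0: 320 - 4q_M - 2(q_D) = 0.
Drake's profit: π_D = (445 - 2Q)q_D - (85q_D). Setting ∂π_D/∂q_D = 0: 360 - 4q_D - 2(q_M) = 0.
Best responses: q_M = (320 - 2q_D)/4, q_D = (360 - 2q_M)/4.
Solving the pair: q_M = 140/3, q_D = 200/3.
Price P = 445 - 2·(340/3) = 655/3.
Meridian's profit: (655/3 - 125)·(140/3) = 4355.5556.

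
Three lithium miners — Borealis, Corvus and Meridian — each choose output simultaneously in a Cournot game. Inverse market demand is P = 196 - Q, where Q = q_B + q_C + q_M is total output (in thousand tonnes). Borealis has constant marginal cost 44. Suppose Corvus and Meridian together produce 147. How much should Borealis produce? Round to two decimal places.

2.50

With rivals' combined output fixed at 147, Borealis's profit is π_B = (196 - 147 - q_B)q_B - (44q_B) = (49 - q_B)q_B - (44q_B).
∂π_B/∂q_B = 5 - 2q_B = 0, so q_B = 5/2.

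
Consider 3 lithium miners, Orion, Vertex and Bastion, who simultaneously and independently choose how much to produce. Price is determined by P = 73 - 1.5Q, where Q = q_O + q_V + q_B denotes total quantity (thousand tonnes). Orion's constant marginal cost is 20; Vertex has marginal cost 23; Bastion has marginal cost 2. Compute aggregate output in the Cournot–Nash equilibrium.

29

Orion's profit: π_O = (73 - 1.5Q)q_O - (20q_O). Setting ∂π_O/∂q_O = 0: 53 - 3q_O - (3/2)(q_V + q_B) = 0.
Vertex's first-order condition: 50 - 3q_V - (3/2)(q_O + q_B) = 0.
Bastion's first-order condition: 71 - 3q_B - (3/2)(q_O + q_V) = 0.
Summing all 3 equations gives 174 − 6Q = 0, hence Q = 29.
Back-substituting: q_O = (53 − 87/2)/(3/2) = 19/3, q_V = (50 − 87/2)/(3/2) = 13/3, q_B = (71 − 87/2)/(3/2) = 55/3.
Total output Q = 19/3 + 13/3 + 55/3 = 29.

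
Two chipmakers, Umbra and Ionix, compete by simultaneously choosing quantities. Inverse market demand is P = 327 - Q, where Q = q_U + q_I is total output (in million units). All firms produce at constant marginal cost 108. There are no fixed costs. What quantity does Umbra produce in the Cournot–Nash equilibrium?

73

Each firm earns π_i = (327 - Q)q_i - 108q_i.
Setting ∂π_i/∂q_i = 0 with rivals' quantities fixed: 219 - 2q_i - q_j = 0.
By symmetry each firm produces the same amount; substituting q_j = q_i yields q_i = 219/3 = 73.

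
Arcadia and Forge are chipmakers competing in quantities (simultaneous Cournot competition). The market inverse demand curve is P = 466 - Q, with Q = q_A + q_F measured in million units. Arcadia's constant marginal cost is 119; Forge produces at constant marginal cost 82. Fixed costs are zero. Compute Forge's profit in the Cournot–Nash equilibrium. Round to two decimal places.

19693.44

Arcadia's profit: π_A = (466 - Q)q_A - (119q_A). Setting ∂π_A/∂q_A = 0: 347 - 2q_A - (q_F) = 0.
Forge's first-order condition: 384 - 2q_F - (q_A) = 0.
So q_A = (347 - q_F)/2 and q_F = (384 - q_A)/2.
Solving the pair: q_A = 310/3, q_F = 421/3.
Price P = 466 - 731/3 = 667/3.
Forge's profit: (667/3 - 82)·(421/3) = 19693.4444.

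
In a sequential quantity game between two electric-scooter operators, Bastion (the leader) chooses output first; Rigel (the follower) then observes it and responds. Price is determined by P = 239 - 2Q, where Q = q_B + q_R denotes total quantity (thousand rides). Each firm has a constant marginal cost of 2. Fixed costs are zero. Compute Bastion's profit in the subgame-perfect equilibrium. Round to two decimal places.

Solve by backward induction. Given q_B, the follower Rigel maximises π_R = (239 - 2q_B - 2q_R)q_R - 2q_R.
Setting the follower's marginal profit to zero, 237 - 2q_B - 4q_R = 0, i.e. q_R = (237 - 2q_B)/4.
The leader anticipates this reaction. Substituting into P = 239 - 2Q gives P = 241/2 - q_B, so π_B = (241/2 - q_B)q_B - 2q_B.
Maximising: ∂π_B/∂q_B = 237/2 - 2q_B = 0, giving q_B = 237/4.
Then q_R = (237 - 2·(237/4))/4 = 237/8.
Price P = 239 - 2·(711/8) = 245/4.
Bastion's profit: (245/4 - 2)·(237/4) = 3510.5625.

3510.56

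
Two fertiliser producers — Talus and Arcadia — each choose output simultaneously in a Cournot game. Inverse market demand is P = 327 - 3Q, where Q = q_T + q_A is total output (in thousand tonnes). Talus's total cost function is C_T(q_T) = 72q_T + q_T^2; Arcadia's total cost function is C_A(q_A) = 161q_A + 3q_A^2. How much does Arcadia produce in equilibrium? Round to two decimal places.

Talus's profit: π_T = (327 - 3Q)q_T - (72q_T + q_T²). Setting ∂π_T/∂q_T = 0: 255 - 8q_T - 3(q_A) = 0.
Arcadia's profit: π_A = (327 - 3Q)q_A - (161q_A + 3q_A²). Setting ∂π_A/∂q_A = 0: 166 - 12q_A - 3(q_T) = 0.
So q_T = (255 - 3q_A)/8 and q_A = (166 - 3q_T)/12.
Solving the pair: q_T = 854/29, q_A = 563/87.

6.47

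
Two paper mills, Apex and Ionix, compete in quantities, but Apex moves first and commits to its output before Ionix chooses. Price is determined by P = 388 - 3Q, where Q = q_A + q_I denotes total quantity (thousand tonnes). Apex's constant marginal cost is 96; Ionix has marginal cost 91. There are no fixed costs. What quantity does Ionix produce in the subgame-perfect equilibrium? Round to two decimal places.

25.58

The follower Ionix best-responds to any q_A: π_I = (388 - 3Q)q_I - 91q_I.
∂π_I/∂q_I = 297 - 3q_A - 6q_I = 0 gives the reaction function q_I = (297 - 3q_A)/6.
Apex substitutes q_I(q_A) into its own profit: π_A = q_A(388 - 3q_A - (297 - 3q_A)/2) - 96q_A = (479/2 - (3/2)q_A)q_A - 96q_A.
Leader FOC: 287/2 - 3q_A = 0, so q_A = 287/6.
Then q_I = (297 - 3·(287/6))/6 = 307/12.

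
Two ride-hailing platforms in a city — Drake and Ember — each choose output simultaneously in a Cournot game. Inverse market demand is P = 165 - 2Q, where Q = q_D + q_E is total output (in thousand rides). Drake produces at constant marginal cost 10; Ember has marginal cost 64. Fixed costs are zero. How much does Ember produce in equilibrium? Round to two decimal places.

7.83

Drake's profit: π_D = (165 - 2Q)q_D - (10q_D). Setting ∂π_D/∂q_D = 0: 155 - 4q_D - 2(q_E) = 0.
Ember's profit: π_E = (165 - 2Q)q_E - (64q_E). Setting ∂π_E/∂q_E = 0: 101 - 4q_E - 2(q_D) = 0.
Best responses: q_D = (155 - 2q_E)/4, q_E = (101 - 2q_D)/4.
Solving the pair: q_D = 209/6, q_E = 47/6.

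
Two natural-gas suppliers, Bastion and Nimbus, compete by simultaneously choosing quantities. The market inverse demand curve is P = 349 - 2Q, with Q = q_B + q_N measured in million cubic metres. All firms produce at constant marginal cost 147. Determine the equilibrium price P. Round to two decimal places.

A representative firm's profit is π_i = q_i(349 - 2Q) - 147q_i.
First-order condition (treating rivals' output as given): 202 - 4q_i - 2q_j = 0.
With identical firms every q_j equals q_i, so q_j = q_i and 202 = 6q_i, giving q_i = 101/3.
Total output Q = 202/3, so price P = 349 - 2·(202/3) = 643/3.

214.33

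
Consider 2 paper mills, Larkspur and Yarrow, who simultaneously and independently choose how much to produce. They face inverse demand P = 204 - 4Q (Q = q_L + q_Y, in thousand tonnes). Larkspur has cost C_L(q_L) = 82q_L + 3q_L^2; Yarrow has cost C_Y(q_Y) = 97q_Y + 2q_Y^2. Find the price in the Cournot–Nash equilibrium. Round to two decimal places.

Larkspur's profit: π_L = (204 - 4Q)q_L - (82q_L + 3q_L²). Setting ∂π_L/∂q_L = 0: 122 - 14q_L - 4(q_Y) = 0.
Yarrow's profit: π_Y = (204 - 4Q)q_Y - (97q_Y + 2q_Y²). Setting ∂π_Y/∂q_Y = 0: 107 - 12q_Y - 4(q_L) = 0.
Best responses: q_L = (122 - 4q_Y)/14, q_Y = (107 - 4q_L)/12.
Substituting one into the other gives q_L = 259/38 and q_Y = 505/76.
Total output Q = 1023/76, so price P = 204 - 4·(1023/76) = 150.1579.

150.16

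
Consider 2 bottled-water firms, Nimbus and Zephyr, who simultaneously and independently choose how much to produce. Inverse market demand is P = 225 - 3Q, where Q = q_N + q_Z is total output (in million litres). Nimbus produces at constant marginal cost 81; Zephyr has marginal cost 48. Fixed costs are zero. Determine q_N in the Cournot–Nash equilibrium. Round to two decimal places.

12.33

Nimbus's profit: π_N = (225 - 3Q)q_N - (81q_N). Setting ∂π_N/∂q_N = 0: 144 - 6q_N - 3(q_Z) = 0.
Zephyr's profit: π_Z = (225 - 3Q)q_Z - (48q_Z). Setting ∂π_Z/∂q_Z = 0: 177 - 6q_Z - 3(q_N) = 0.
Best responses: q_N = (144 - 3q_Z)/6, q_Z = (177 - 3q_N)/6.
Solving the pair: q_N = 37/3, q_Z = 70/3.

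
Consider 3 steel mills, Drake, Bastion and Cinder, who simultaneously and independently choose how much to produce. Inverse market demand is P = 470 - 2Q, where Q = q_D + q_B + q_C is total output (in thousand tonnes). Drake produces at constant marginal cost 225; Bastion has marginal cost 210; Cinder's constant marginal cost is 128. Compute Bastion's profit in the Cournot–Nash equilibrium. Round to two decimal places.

1164.03

Drake's profit: π_D = (470 - 2Q)q_D - (225q_D). Setting ∂π_D/∂q_D = 0: 245 - 4q_D - 2(q_B + q_C) = 0.
Bastion's first-order condition: 260 - 4q_B - 2(q_D + q_C) = 0.
Cinder's first-order condition: 342 - 4q_C - 2(q_D + q_B) = 0.
Adding the 3 first-order conditions: 847 − 8Q = 0, so Q = 847/8.
Back-substituting: q_D = (245 − 847/4)/2 = 133/8, q_B = (260 − 847/4)/2 = 193/8, q_C = (342 − 847/4)/2 = 521/8.
Price P = 470 - 2·(847/8) = 1033/4.
Bastion's profit: (1033/4 - 210)·(193/8) = 1164.0313.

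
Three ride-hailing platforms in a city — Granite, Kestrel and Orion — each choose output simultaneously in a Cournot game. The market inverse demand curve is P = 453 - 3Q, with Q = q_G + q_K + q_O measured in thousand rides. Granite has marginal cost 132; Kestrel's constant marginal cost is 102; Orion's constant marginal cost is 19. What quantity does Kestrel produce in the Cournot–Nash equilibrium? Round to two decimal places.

24.83

Granite's profit: π_G = (453 - 3Q)q_G - (132q_G). Setting ∂π_G/∂q_G = 0: 321 - 6q_G - 3(q_K + q_O) = 0.
Kestrel's profit: π_K = (453 - 3Q)q_K - (102q_K). Setting ∂π_K/∂q_K = 0: 351 - 6q_K - 3(q_G + q_O) = 0.
Orion's profit: π_O = (453 - 3Q)q_O - (19q_O). Setting ∂π_O/∂q_O = 0: 434 - 6q_O - 3(q_G + q_K) = 0.
Adding the 3 conditions: 1106 − 6Q − 6Q = 0, i.e. Q = 553/6.
Back-substituting: q_G = (321 − 553/2)/3 = 89/6, q_K = (351 − 553/2)/3 = 149/6, q_O = (434 − 553/2)/3 = 105/2.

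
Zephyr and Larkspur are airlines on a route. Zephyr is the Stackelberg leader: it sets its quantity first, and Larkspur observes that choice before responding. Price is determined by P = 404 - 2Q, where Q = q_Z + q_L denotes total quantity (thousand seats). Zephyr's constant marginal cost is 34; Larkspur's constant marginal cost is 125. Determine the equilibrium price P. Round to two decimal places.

The follower Larkspur best-responds to any q_Z: π_L = (404 - 2Q)q_L - 125q_L.
Follower FOC: 279 - 2q_Z - 4q_L = 0, so q_L(q_Z) = (279 - 2q_Z)/4.
The leader anticipates this reaction. Substituting into P = 404 - 2Q gives P = 529/2 - q_Z, so π_Z = (529/2 - q_Z)q_Z - 34q_Z.
Maximising: ∂π_Z/∂q_Z = 461/2 - 2q_Z = 0, giving q_Z = 461/4.
Then q_L = (279 - 2·(461/4))/4 = 97/8.
Total output Q = 1019/8, so price P = 404 - 2·(1019/8) = 597/4.

149.25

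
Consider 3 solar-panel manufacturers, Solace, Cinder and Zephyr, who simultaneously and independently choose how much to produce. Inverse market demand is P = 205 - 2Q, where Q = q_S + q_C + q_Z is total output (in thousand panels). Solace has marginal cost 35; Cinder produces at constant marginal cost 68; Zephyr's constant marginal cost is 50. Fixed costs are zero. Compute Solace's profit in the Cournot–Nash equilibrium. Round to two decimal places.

Solace's profit: π_S = (205 - 2Q)q_S - (35q_S). Setting ∂π_S/∂q_S = 0: 170 - 4q_S - 2(q_C + q_Z) = 0.
Cinder's first-order condition: 137 - 4q_C - 2(q_S + q_Z) = 0.
Zephyr's first-order condition: 155 - 4q_Z - 2(q_S + q_C) = 0.
Adding the 3 conditions: 462 − 4Q − 4Q = 0, i.e. Q = 231/4.
Back-substituting: q_S = (170 − 231/2)/2 = 109/4, q_C = (137 − 231/2)/2 = 43/4, q_Z = (155 − 231/2)/2 = 79/4.
Price P = 205 - 2·(231/4) = 179/2.
Solace's profit: (179/2 - 35)·(109/4) = 1485.1250.

1485.13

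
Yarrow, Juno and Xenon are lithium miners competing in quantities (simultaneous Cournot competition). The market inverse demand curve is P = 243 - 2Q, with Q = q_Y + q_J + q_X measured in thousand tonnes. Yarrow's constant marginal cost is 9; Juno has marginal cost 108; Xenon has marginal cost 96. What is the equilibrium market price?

Yarrow's profit: π_Y = (243 - 2Q)q_Y - (9q_Y). Setting ∂π_Y/∂q_Y = 0: 234 - 4q_Y - 2(q_J + q_X) = 0.
Juno's first-order condition: 135 - 4q_J - 2(q_Y + q_X) = 0.
Xenon's profit: π_X = (243 - 2Q)q_X - (96q_X). Setting ∂π_X/∂q_X = 0: 147 - 4q_X - 2(q_Y + q_J) = 0.
Adding the 3 first-order conditions: 516 − 8Q = 0, so Q = 129/2.
Back-substituting: q_Y = (234 − 129)/2 = 105/2, q_J = (135 − 129)/2 = 3, q_X = (147 − 129)/2 = 9.
Total output Q = 129/2, so price P = 243 - 2·(129/2) = 114.

114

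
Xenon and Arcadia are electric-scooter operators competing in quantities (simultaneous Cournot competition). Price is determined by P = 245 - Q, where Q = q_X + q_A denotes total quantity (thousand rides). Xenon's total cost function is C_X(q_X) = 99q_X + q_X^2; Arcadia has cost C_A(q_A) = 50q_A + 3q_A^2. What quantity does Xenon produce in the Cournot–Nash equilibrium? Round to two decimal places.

31.39

Xenon's profit: π_X = (245 - Q)q_X - (99q_X + q_X²). Setting ∂π_X/∂q_X = 0: 146 - 4q_X - (q_A) = 0.
Arcadia's profit: π_A = (245 - Q)q_A - (50q_A + 3q_A²). Setting ∂π_A/∂q_A = 0: 195 - 8q_A - (q_X) = 0.
Best responses: q_X = (146 - q_A)/4, q_A = (195 - q_X)/8.
Substituting one into the other gives q_X = 973/31 and q_A = 634/31.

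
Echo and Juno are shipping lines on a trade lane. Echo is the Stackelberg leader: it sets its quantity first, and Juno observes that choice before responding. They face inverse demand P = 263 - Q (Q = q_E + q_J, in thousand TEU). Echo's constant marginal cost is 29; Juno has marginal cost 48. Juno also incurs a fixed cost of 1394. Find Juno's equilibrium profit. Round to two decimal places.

564.06

Solve by backward induction. Given q_E, the follower Juno maximises π_J = (263 - q_E - q_J)q_J - 48q_J.
Follower FOC: 215 - q_E - 2q_J = 0, so q_J(q_E) = (215 - q_E)/2.
The leader anticipates this reaction. Substituting into P = 263 - Q gives P = 311/2 - (1/2)q_E, so π_E = (311/2 - (1/2)q_E)q_E - 29q_E.
Maximising: ∂π_E/∂q_E = 253/2 - q_E = 0, giving q_E = 253/2.
Then q_J = (215 - 253/2)/2 = 177/4.
Price P = 263 - 683/4 = 369/4.
Juno's profit: (369/4 - 48)·(177/4) - 1394 = 564.0625.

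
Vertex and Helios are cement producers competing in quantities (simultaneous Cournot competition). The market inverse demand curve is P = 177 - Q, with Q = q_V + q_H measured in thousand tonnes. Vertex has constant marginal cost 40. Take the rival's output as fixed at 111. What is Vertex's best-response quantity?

With the rival's output fixed at 111, Vertex's profit is π_V = (177 - 111 - q_V)q_V - (40q_V) = (66 - q_V)q_V - (40q_V).
∂π_V/∂q_V = 26 - 2q_V = 0, so q_V = 13.

13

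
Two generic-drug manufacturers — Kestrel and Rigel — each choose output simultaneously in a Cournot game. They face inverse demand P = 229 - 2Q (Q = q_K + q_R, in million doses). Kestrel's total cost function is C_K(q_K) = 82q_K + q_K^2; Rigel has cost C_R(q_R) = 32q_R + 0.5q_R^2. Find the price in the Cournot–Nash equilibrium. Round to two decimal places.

134.46

Kestrel's profit: π_K = (229 - 2Q)q_K - (82q_K + q_K²). Setting ∂π_K/∂q_K = 0: 147 - 6q_K - 2(q_R) = 0.
Rigel's profit: π_R = (229 - 2Q)q_R - (32q_R + (1/2)q_R²). Setting ∂π_R/∂q_R = 0: 197 - 5q_R - 2(q_K) = 0.
Rearranging gives the reaction functions q_K = (147 - 2q_R)/6 and q_R = (197 - 2q_K)/5.
Solving the pair: q_K = 341/26, q_R = 444/13.
Total output Q = 1229/26, so price P = 229 - 2·(1229/26) = 1748/13.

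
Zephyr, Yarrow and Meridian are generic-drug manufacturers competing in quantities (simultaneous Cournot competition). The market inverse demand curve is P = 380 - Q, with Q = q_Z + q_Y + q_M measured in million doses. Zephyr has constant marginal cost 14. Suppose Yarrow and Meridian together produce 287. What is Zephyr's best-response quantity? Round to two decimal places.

With rivals' combined output fixed at 287, Zephyr's profit is π_Z = (380 - 287 - q_Z)q_Z - (14q_Z) = (93 - q_Z)q_Z - (14q_Z).
∂π_Z/∂q_Z = 79 - 2q_Z = 0, so q_Z = 79/2.

39.50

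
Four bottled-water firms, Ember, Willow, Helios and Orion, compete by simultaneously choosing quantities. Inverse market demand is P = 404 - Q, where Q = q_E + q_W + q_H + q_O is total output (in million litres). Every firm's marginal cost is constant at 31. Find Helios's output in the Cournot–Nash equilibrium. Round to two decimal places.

74.60

Each firm earns π_i = (404 - Q)q_i - 31q_i.
Setting ∂π_i/∂q_i = 0 with rivals' quantities fixed: 373 - 2q_i - Σ_{j≠i} q_j = 0.
With identical firms every q_j equals q_i, so Σ_{j≠i} q_j = 3q_i and 373 = 5q_i, giving q_i = 373/5.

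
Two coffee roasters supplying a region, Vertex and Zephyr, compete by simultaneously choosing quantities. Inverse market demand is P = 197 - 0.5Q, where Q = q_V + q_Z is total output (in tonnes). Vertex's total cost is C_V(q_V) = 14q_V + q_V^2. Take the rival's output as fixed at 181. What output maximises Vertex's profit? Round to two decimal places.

With the rival's output fixed at 181, Vertex's profit is π_V = (197 - (1/2)·181 - (1/2)q_V)q_V - (14q_V + q_V²) = (213/2 - (1/2)q_V)q_V - (14q_V + q_V²).
∂π_V/∂q_V = 185/2 - 3q_V = 0, so q_V = 185/6.

30.83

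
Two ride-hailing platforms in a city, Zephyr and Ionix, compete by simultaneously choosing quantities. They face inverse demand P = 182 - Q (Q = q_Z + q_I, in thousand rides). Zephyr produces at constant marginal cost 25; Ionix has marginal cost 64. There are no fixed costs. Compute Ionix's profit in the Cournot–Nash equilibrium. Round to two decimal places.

693.44

Zephyr's profit: π_Z = (182 - Q)q_Z - (25q_Z). Setting ∂π_Z/∂q_Z = 0: 157 - 2q_Z - (q_I) = 0.
Ionix's first-order condition: 118 - 2q_I - (q_Z) = 0.
Best responses: q_Z = (157 - q_I)/2, q_I = (118 - q_Z)/2.
Solving the pair: q_Z = 196/3, q_I = 79/3.
Price P = 182 - 275/3 = 271/3.
Ionix's profit: (271/3 - 64)·(79/3) = 693.4444.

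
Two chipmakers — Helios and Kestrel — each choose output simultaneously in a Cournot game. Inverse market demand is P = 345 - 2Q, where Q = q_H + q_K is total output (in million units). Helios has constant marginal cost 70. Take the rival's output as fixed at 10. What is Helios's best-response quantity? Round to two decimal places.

With the rival's output fixed at 10, Helios's profit is π_H = (345 - 2·10 - 2q_H)q_H - (70q_H) = (325 - 2q_H)q_H - (70q_H).
∂π_H/∂q_H = 255 - 4q_H = 0, so q_H = 255/4.

63.75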